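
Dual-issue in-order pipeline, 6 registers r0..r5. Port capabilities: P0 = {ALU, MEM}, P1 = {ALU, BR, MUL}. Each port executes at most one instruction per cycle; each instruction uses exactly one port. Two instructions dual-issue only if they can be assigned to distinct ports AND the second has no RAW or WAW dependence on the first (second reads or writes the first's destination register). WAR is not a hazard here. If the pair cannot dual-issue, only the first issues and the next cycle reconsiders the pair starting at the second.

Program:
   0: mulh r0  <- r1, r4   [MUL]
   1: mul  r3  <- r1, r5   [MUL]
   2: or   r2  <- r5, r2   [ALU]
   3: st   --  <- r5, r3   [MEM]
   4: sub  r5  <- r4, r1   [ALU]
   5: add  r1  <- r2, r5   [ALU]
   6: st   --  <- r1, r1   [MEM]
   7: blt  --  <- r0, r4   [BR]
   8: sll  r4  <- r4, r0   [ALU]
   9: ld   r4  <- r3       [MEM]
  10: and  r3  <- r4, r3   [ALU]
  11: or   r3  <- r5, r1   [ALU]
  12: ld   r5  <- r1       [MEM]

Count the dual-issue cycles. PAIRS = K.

PAIRS = 4

#0 head=0: mulh.MUL i0 no-port MUL/MUL
#1 head=1: mul.MUL/or.ALU i1,i2 pair
#2 head=3: st.MEM/sub.ALU i3,i4 pair
#3 head=5: add.ALU i5 RAW r1
#4 head=6: st.MEM/blt.BR i6,i7 pair
#5 head=8: sll.ALU i8 WAW r4
#6 head=9: ld.MEM i9 RAW r4
#7 head=10: and.ALU i10 WAW r3
#8 head=11: or.ALU/ld.MEM i11,i12 pair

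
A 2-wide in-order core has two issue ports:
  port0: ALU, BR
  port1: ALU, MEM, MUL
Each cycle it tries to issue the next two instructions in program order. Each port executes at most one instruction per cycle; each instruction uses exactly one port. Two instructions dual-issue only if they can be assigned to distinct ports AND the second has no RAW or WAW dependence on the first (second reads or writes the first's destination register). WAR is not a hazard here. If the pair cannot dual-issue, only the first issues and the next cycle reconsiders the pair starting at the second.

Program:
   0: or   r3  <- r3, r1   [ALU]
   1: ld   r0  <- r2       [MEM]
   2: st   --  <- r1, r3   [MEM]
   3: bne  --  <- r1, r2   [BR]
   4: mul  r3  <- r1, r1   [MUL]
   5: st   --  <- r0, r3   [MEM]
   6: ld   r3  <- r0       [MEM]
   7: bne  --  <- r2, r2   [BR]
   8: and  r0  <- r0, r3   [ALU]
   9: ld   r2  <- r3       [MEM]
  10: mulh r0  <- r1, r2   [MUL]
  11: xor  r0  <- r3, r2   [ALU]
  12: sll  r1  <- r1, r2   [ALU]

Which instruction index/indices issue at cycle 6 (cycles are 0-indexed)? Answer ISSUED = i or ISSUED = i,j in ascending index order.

ISSUED = 10

0. or/ld @i0/i1  | dual
1. st/bne @i2/i3  | dual
2. mul @i4  | no-port MUL/MEM
3. st @i5  | no-port MEM/MEM
4. ld/bne @i6/i7  | dual
5. and/ld @i8/i9  | dual
6. mulh @i10  | WAW r0
7. xor/sll @i11/i12  | dual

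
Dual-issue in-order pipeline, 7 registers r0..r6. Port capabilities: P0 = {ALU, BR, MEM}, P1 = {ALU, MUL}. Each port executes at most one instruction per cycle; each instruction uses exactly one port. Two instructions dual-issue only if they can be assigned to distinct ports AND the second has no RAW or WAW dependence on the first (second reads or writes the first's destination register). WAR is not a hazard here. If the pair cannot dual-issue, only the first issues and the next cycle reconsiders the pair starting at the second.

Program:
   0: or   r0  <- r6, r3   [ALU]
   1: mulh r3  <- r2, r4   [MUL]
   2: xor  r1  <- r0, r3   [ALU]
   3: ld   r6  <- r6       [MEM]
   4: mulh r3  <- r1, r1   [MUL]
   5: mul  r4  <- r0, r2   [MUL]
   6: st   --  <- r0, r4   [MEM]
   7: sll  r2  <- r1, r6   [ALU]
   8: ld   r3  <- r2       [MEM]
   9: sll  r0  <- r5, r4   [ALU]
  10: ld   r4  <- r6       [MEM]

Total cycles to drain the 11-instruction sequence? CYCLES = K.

c0: i0/i1 or/mulh  dual
c1: i2/i3 xor/ld  dual
c2: i4 mulh  no-port MUL/MUL
c3: i5 mul  RAW r4
c4: i6/i7 st/sll  dual
c5: i8/i9 ld/sll  dual
c6: i10 ld  tail

CYCLES = 7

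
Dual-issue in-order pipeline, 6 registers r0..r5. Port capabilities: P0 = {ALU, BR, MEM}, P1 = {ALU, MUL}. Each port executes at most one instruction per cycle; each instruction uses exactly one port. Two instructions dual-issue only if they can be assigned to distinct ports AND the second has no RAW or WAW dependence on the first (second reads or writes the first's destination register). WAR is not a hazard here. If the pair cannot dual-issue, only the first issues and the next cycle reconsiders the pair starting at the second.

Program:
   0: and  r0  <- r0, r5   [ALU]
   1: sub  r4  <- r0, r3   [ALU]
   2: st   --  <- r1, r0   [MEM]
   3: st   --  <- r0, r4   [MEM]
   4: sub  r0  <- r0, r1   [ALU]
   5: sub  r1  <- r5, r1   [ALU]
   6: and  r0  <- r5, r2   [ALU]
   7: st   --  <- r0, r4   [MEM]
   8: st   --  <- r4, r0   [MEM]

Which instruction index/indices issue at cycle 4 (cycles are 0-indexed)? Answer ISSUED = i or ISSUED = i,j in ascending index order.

ISSUED = 7

[0] i0  and.ALU  -- RAW r0
[1] i1/i2  sub.ALU/st.MEM  -- dual
[2] i3/i4  st.MEM/sub.ALU  -- dual
[3] i5/i6  sub.ALU/and.ALU  -- dual
[4] i7  st.MEM  -- no-port MEM/MEM
[5] i8  st.MEM  -- tail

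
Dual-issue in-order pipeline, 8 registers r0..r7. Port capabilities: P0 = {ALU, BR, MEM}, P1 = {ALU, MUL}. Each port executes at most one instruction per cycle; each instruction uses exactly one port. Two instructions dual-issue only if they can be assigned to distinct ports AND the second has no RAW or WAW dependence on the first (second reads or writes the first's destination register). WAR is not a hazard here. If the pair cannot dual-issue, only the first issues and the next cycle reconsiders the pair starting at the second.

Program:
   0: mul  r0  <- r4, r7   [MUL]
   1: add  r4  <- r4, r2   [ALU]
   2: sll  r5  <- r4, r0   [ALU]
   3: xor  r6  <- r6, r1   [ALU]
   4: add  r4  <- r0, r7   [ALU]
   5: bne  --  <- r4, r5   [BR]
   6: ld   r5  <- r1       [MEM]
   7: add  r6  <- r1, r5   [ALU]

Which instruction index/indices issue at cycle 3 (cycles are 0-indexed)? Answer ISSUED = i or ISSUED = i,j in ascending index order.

c0: i0+i1 mul.MUL;add.ALU  2-wide
c1: i2+i3 sll.ALU;xor.ALU  2-wide
c2: i4 add.ALU  RAW r4
c3: i5 bne.BR  no-port BR/MEM
c4: i6 ld.MEM  RAW r5
c5: i7 add.ALU  tail

ISSUED = 5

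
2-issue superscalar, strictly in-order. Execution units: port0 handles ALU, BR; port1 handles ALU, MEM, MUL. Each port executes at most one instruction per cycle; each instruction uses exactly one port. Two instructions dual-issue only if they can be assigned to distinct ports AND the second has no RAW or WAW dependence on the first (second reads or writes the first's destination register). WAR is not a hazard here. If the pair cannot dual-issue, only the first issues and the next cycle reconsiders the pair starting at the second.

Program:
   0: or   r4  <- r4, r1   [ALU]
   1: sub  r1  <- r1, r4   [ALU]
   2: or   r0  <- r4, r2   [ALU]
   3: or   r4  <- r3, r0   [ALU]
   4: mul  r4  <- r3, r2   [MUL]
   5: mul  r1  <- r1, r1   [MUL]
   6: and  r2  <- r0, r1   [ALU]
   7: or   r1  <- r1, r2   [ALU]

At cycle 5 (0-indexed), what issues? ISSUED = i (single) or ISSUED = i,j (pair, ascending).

ISSUED = 6

0. or.ALU @i0  | RAW r4
1. sub.ALU+or.ALU @i1/i2  | 2-wide
2. or.ALU @i3  | WAW r4
3. mul.MUL @i4  | no-port MUL/MUL
4. mul.MUL @i5  | RAW r1
5. and.ALU @i6  | RAW r2
6. or.ALU @i7  | tail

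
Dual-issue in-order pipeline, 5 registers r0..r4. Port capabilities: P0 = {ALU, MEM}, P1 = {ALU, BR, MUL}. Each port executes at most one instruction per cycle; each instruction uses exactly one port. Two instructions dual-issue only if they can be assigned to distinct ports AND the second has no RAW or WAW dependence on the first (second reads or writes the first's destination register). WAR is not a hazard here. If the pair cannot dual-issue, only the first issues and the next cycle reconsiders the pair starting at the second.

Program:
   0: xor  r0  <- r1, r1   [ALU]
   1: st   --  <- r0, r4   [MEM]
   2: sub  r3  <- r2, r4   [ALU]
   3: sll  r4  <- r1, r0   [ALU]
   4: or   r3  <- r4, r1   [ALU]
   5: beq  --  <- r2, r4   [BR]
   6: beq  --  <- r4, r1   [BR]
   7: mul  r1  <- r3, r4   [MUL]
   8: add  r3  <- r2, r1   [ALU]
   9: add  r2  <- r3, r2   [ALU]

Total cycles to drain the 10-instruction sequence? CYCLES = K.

CYCLES = 8

t=0 i0:xor.ALU ; RAW r0
t=1 i1/i2:st.MEM;sub.ALU ; pair
t=2 i3:sll.ALU ; RAW r4
t=3 i4/i5:or.ALU;beq.BR ; pair
t=4 i6:beq.BR ; no-port BR/MUL
t=5 i7:mul.MUL ; RAW r1
t=6 i8:add.ALU ; RAW r3
t=7 i9:add.ALU ; tail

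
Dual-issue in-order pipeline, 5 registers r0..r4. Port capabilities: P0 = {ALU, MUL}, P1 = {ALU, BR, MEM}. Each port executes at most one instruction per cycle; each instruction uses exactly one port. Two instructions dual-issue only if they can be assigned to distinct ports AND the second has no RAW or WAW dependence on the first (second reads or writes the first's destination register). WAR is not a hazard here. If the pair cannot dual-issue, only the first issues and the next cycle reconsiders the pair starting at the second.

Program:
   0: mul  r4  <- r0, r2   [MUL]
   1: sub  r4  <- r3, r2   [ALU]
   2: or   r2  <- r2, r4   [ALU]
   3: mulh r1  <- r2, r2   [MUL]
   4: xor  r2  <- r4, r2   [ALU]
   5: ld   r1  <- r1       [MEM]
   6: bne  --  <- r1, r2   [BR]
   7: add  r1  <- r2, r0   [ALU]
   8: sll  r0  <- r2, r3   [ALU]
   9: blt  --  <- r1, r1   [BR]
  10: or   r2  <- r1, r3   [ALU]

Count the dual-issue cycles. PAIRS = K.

PAIRS = 3

[0] i0  mul.MUL  -- WAW r4
[1] i1  sub.ALU  -- RAW r4
[2] i2  or.ALU  -- RAW r2
[3] i3/i4  mulh.MUL xor.ALU  -- pair
[4] i5  ld.MEM  -- no-port MEM/BR
[5] i6/i7  bne.BR add.ALU  -- pair
[6] i8/i9  sll.ALU blt.BR  -- pair
[7] i10  or.ALU  -- tail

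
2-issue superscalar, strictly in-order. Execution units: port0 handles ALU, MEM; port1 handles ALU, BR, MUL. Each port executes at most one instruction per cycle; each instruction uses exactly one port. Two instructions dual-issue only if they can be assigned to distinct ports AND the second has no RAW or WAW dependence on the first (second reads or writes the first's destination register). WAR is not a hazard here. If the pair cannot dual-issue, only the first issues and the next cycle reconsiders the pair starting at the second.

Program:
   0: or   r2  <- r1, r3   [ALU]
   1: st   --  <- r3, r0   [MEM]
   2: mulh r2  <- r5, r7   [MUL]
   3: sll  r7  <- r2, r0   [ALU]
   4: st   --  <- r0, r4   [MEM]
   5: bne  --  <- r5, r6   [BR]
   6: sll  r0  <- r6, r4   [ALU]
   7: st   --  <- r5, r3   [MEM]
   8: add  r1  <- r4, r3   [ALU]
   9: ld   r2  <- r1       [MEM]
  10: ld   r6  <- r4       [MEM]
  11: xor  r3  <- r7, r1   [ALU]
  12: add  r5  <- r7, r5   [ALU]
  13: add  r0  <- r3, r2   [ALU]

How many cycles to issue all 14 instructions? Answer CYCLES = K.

0. or.ALU+st.MEM @i0&i1  | dual
1. mulh.MUL @i2  | RAW r2
2. sll.ALU+st.MEM @i3&i4  | dual
3. bne.BR+sll.ALU @i5&i6  | dual
4. st.MEM+add.ALU @i7&i8  | dual
5. ld.MEM @i9  | no-port MEM/MEM
6. ld.MEM+xor.ALU @i10&i11  | dual
7. add.ALU+add.ALU @i12&i13  | dual

CYCLES = 8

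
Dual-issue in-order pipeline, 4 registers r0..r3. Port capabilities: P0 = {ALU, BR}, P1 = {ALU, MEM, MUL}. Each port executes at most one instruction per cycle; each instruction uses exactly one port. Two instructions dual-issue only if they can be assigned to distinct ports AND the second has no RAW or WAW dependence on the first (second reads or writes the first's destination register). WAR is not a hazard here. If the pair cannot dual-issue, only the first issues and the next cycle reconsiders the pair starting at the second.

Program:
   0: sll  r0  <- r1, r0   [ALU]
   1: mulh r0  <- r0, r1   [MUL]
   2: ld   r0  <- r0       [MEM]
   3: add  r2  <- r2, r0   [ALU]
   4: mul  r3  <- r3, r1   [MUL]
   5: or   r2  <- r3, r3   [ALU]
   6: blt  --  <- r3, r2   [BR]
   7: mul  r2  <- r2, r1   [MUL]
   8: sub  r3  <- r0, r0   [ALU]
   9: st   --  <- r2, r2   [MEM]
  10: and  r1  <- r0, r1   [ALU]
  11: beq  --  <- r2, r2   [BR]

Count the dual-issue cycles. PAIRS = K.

PAIRS = 4

  cy0 -> i0 (sll) RAW+WAW r0
  cy1 -> i1 (mulh) no-port MUL/MEM
  cy2 -> i2 (ld) RAW r0
  cy3 -> i3,i4 (add mul) pair
  cy4 -> i5 (or) RAW r2
  cy5 -> i6,i7 (blt mul) pair
  cy6 -> i8,i9 (sub st) pair
  cy7 -> i10,i11 (and beq) pair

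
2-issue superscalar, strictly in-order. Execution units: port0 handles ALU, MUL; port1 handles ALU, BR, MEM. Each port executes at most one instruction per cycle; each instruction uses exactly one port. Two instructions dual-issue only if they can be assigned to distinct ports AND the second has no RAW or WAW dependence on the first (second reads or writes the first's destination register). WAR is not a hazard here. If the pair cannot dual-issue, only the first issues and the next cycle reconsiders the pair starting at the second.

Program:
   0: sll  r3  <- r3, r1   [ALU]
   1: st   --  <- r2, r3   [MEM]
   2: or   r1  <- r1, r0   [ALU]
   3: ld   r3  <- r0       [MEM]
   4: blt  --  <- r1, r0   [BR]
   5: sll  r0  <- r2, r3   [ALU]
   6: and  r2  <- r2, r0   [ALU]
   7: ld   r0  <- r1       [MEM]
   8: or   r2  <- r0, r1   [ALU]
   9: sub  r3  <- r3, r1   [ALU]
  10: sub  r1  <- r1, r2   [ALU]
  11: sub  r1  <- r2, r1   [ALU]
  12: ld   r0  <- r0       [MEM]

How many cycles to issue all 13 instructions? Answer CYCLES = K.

t=0 i0:sll.ALU ; RAW r3
t=1 i1&i2:st.MEM+or.ALU ; pair
t=2 i3:ld.MEM ; no-port MEM/BR
t=3 i4&i5:blt.BR+sll.ALU ; pair
t=4 i6&i7:and.ALU+ld.MEM ; pair
t=5 i8&i9:or.ALU+sub.ALU ; pair
t=6 i10:sub.ALU ; RAW+WAW r1
t=7 i11&i12:sub.ALU+ld.MEM ; pair

CYCLES = 8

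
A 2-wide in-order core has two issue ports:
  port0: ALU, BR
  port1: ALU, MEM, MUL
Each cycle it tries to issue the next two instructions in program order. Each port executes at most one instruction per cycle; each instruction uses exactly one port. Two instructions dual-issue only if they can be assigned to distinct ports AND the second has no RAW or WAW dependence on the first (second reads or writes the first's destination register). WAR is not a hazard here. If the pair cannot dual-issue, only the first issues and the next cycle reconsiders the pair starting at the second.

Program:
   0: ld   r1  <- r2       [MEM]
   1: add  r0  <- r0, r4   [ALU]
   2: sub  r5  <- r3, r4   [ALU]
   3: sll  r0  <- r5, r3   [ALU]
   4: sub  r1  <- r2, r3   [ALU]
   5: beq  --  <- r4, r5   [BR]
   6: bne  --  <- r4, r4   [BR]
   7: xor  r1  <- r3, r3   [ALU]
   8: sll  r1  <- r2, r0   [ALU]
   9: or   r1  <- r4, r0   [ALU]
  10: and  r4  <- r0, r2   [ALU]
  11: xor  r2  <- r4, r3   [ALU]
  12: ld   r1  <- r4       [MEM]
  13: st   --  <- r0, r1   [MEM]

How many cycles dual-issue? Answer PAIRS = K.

#0 head=0: ld add i0/i1 pair
#1 head=2: sub i2 RAW r5
#2 head=3: sll sub i3/i4 pair
#3 head=5: beq i5 no-port BR/BR
#4 head=6: bne xor i6/i7 pair
#5 head=8: sll i8 WAW r1
#6 head=9: or and i9/i10 pair
#7 head=11: xor ld i11/i12 pair
#8 head=13: st i13 tail

PAIRS = 5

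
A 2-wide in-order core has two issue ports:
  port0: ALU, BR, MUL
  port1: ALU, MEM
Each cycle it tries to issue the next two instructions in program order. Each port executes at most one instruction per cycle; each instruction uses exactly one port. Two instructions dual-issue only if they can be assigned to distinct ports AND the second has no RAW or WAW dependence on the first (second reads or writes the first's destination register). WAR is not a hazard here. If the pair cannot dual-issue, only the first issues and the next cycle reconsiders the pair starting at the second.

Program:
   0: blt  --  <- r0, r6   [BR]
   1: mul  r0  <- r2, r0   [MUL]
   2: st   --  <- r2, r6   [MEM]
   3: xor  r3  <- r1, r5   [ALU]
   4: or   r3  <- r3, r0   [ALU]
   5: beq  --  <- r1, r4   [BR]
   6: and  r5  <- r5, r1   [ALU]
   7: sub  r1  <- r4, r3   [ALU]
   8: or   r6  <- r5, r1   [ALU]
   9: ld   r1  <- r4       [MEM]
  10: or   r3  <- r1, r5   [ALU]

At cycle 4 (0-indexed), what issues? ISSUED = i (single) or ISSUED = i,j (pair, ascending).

c0: i0 blt  no-port BR/MUL
c1: i1+i2 mul+st  pair
c2: i3 xor  RAW+WAW r3
c3: i4+i5 or+beq  pair
c4: i6+i7 and+sub  pair
c5: i8+i9 or+ld  pair
c6: i10 or  tail

ISSUED = 6,7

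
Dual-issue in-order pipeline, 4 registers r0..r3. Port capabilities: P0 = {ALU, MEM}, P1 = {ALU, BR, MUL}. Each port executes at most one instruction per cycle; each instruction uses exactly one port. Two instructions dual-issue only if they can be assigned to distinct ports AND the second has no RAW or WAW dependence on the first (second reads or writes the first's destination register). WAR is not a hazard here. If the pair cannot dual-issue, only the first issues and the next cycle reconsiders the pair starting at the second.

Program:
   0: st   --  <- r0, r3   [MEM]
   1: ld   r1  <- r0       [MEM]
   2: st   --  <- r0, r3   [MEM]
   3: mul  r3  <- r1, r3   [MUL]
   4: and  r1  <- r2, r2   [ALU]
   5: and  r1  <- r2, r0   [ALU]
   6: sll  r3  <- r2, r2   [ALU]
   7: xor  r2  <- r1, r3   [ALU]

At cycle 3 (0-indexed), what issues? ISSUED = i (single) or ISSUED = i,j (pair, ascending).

[0] i0  st  -- no-port MEM/MEM
[1] i1  ld  -- no-port MEM/MEM
[2] i2/i3  st/mul  -- dual
[3] i4  and  -- WAW r1
[4] i5/i6  and/sll  -- dual
[5] i7  xor  -- tail

ISSUED = 4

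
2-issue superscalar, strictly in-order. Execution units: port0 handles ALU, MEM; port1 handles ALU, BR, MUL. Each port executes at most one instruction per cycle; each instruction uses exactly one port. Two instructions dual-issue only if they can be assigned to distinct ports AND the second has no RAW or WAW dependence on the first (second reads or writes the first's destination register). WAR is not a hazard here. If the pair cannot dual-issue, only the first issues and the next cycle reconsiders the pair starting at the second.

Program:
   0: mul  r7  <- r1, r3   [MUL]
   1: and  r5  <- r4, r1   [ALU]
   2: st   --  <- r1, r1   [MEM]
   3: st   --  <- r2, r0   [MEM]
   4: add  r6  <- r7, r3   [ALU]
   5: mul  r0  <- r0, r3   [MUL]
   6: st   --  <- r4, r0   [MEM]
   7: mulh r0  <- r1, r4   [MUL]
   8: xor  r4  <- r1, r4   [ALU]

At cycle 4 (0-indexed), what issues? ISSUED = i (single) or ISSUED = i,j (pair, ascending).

ISSUED = 6,7

  cy0 -> i0+i1 (mul;and) pair
  cy1 -> i2 (st) no-port MEM/MEM
  cy2 -> i3+i4 (st;add) pair
  cy3 -> i5 (mul) RAW r0
  cy4 -> i6+i7 (st;mulh) pair
  cy5 -> i8 (xor) tail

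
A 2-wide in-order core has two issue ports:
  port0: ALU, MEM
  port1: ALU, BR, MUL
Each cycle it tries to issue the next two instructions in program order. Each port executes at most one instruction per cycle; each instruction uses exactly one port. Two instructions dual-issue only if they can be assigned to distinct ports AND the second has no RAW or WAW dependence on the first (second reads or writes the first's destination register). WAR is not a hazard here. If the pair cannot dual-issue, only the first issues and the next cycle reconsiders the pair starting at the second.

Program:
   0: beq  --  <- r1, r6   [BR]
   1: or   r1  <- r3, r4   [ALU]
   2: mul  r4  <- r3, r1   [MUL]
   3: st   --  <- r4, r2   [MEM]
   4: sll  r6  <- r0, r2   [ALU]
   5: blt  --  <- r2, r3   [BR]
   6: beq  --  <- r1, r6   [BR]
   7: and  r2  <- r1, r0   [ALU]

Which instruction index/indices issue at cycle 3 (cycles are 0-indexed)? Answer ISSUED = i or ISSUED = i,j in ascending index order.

ISSUED = 5

[0] i0/i1  beq;or  -- dual
[1] i2  mul  -- RAW r4
[2] i3/i4  st;sll  -- dual
[3] i5  blt  -- no-port BR/BR
[4] i6/i7  beq;and  -- dual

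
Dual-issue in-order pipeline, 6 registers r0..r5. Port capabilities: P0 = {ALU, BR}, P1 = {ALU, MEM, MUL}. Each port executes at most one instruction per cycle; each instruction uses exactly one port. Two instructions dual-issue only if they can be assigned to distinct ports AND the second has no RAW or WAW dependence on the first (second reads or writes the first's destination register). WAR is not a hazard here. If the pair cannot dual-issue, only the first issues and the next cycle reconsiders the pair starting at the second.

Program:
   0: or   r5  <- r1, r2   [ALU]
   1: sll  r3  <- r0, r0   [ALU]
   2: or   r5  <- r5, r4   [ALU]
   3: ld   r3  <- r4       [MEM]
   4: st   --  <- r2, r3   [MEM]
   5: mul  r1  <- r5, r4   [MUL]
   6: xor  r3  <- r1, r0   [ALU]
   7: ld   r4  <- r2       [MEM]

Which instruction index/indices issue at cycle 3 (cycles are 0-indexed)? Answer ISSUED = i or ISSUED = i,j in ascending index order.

ISSUED = 5

[0] i0/i1  or.ALU/sll.ALU  -- pair
[1] i2/i3  or.ALU/ld.MEM  -- pair
[2] i4  st.MEM  -- no-port MEM/MUL
[3] i5  mul.MUL  -- RAW r1
[4] i6/i7  xor.ALU/ld.MEM  -- pair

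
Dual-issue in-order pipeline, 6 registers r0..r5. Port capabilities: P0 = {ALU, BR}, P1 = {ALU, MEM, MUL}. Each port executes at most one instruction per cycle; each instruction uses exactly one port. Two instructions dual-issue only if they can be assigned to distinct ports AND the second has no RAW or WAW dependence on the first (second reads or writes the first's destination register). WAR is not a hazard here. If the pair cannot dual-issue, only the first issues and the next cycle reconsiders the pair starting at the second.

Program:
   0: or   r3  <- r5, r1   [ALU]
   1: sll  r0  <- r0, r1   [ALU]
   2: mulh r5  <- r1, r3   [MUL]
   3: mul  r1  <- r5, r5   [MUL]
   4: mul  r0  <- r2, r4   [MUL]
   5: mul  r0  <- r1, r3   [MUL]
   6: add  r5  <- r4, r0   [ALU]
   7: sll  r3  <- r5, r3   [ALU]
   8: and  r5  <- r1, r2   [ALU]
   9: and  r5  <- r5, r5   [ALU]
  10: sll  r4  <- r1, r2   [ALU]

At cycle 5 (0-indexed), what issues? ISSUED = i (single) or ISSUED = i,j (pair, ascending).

  cy0 -> i0&i1 (or.ALU sll.ALU) 2-wide
  cy1 -> i2 (mulh.MUL) no-port MUL/MUL
  cy2 -> i3 (mul.MUL) no-port MUL/MUL
  cy3 -> i4 (mul.MUL) no-port MUL/MUL
  cy4 -> i5 (mul.MUL) RAW r0
  cy5 -> i6 (add.ALU) RAW r5
  cy6 -> i7&i8 (sll.ALU and.ALU) 2-wide
  cy7 -> i9&i10 (and.ALU sll.ALU) 2-wide

ISSUED = 6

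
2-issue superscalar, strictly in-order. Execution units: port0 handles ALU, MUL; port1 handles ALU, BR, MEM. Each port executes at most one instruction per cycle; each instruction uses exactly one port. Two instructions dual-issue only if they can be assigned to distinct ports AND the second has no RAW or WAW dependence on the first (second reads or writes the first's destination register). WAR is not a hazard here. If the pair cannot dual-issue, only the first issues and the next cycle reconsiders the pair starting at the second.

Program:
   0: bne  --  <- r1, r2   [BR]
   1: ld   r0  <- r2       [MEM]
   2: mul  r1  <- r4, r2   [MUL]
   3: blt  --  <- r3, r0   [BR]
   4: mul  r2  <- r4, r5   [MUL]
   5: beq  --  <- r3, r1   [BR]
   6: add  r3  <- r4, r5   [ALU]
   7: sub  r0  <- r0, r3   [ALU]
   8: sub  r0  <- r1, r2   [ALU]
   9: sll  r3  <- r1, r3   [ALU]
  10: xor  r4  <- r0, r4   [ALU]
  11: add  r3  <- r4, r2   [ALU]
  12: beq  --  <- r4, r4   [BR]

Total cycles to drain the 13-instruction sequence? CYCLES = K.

0. bne.BR @i0  | no-port BR/MEM
1. ld.MEM/mul.MUL @i1,i2  | pair
2. blt.BR/mul.MUL @i3,i4  | pair
3. beq.BR/add.ALU @i5,i6  | pair
4. sub.ALU @i7  | WAW r0
5. sub.ALU/sll.ALU @i8,i9  | pair
6. xor.ALU @i10  | RAW r4
7. add.ALU/beq.BR @i11,i12  | pair

CYCLES = 8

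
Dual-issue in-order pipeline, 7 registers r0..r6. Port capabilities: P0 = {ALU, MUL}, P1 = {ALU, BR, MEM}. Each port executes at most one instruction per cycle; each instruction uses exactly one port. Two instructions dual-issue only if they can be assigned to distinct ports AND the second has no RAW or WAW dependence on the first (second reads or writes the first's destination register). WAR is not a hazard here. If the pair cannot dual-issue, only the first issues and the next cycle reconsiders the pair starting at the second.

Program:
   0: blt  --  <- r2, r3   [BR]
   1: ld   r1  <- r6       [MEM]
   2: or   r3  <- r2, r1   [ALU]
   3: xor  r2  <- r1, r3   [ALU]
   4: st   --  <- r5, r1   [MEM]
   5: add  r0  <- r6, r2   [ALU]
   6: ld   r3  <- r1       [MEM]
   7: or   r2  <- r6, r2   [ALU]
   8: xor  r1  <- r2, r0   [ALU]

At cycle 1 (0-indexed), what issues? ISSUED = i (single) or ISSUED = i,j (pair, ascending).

#0 head=0: blt i0 no-port BR/MEM
#1 head=1: ld i1 RAW r1
#2 head=2: or i2 RAW r3
#3 head=3: xor/st i3+i4 2-wide
#4 head=5: add/ld i5+i6 2-wide
#5 head=7: or i7 RAW r2
#6 head=8: xor i8 tail

ISSUED = 1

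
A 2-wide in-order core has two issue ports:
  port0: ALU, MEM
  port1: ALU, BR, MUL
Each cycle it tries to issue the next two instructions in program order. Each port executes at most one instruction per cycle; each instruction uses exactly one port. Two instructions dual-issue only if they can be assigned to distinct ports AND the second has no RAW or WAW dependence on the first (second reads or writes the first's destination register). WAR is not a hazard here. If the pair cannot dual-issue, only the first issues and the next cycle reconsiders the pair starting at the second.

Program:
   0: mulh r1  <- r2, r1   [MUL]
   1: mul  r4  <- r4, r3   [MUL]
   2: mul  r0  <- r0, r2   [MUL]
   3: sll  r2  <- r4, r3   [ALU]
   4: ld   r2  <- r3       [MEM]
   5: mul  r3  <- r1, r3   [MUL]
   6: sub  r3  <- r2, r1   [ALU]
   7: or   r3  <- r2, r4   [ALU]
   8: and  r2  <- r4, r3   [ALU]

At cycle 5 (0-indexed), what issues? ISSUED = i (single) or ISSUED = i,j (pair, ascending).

t=0 i0:mulh.MUL ; no-port MUL/MUL
t=1 i1:mul.MUL ; no-port MUL/MUL
t=2 i2,i3:mul.MUL/sll.ALU ; pair
t=3 i4,i5:ld.MEM/mul.MUL ; pair
t=4 i6:sub.ALU ; WAW r3
t=5 i7:or.ALU ; RAW r3
t=6 i8:and.ALU ; tail

ISSUED = 7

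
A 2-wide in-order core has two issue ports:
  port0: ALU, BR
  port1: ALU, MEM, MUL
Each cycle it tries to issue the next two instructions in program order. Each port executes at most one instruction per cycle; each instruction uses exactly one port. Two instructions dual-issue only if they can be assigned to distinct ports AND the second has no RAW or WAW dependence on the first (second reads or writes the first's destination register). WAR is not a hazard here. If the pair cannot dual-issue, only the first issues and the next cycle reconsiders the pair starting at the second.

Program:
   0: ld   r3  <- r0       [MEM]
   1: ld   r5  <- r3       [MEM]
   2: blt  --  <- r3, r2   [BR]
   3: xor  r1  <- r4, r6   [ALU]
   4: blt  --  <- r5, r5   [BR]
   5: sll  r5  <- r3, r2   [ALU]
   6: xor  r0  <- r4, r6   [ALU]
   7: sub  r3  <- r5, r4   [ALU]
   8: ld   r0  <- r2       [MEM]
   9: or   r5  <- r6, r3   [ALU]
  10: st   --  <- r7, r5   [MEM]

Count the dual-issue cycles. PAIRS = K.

c0: i0 ld.MEM  no-port MEM/MEM
c1: i1,i2 ld.MEM/blt.BR  pair
c2: i3,i4 xor.ALU/blt.BR  pair
c3: i5,i6 sll.ALU/xor.ALU  pair
c4: i7,i8 sub.ALU/ld.MEM  pair
c5: i9 or.ALU  RAW r5
c6: i10 st.MEM  tail

PAIRS = 4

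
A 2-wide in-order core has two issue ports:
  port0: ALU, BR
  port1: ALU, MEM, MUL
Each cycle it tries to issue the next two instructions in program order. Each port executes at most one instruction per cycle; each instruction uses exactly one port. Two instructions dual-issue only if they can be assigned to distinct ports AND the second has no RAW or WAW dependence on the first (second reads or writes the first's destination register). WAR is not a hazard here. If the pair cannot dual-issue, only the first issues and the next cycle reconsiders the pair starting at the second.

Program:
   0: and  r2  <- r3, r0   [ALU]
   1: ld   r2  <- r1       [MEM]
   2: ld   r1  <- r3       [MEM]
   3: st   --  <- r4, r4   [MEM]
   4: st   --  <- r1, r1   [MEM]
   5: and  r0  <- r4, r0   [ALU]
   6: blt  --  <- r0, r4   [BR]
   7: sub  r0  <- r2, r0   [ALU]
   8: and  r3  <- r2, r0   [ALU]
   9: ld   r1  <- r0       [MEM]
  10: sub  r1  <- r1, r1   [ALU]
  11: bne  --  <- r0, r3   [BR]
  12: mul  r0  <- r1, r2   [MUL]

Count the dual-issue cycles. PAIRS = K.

t=0 i0:and ; WAW r2
t=1 i1:ld ; no-port MEM/MEM
t=2 i2:ld ; no-port MEM/MEM
t=3 i3:st ; no-port MEM/MEM
t=4 i4&i5:st+and ; 2-wide
t=5 i6&i7:blt+sub ; 2-wide
t=6 i8&i9:and+ld ; 2-wide
t=7 i10&i11:sub+bne ; 2-wide
t=8 i12:mul ; tail

PAIRS = 4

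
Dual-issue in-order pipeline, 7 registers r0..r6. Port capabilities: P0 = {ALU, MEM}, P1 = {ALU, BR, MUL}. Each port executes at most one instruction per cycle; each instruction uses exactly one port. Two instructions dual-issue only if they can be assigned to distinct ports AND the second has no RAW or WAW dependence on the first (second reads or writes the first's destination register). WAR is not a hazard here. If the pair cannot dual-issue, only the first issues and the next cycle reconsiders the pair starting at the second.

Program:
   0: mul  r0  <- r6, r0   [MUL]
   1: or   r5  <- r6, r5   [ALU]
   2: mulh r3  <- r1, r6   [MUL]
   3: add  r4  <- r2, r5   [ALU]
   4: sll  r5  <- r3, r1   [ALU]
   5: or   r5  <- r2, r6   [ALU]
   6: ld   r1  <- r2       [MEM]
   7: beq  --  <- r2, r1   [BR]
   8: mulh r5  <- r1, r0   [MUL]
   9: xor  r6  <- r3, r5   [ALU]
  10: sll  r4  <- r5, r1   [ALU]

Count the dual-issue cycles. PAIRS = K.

#0 head=0: mul;or i0&i1 dual
#1 head=2: mulh;add i2&i3 dual
#2 head=4: sll i4 WAW r5
#3 head=5: or;ld i5&i6 dual
#4 head=7: beq i7 no-port BR/MUL
#5 head=8: mulh i8 RAW r5
#6 head=9: xor;sll i9&i10 dual

PAIRS = 4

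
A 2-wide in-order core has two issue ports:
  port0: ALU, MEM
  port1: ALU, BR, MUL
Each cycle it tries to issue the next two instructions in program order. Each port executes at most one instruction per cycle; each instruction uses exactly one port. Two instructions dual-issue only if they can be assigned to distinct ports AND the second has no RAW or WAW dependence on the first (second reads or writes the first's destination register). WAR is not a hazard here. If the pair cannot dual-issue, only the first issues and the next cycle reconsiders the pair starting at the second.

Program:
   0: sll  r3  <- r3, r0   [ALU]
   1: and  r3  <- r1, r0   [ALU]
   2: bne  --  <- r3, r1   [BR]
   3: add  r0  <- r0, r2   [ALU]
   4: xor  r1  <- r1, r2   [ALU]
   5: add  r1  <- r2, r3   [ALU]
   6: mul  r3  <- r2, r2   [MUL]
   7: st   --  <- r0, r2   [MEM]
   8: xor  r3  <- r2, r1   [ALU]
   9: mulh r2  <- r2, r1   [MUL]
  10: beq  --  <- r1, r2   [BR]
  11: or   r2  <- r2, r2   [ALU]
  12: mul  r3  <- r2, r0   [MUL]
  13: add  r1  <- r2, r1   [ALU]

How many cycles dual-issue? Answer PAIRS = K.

PAIRS = 5

0. sll.ALU @i0  | WAW r3
1. and.ALU @i1  | RAW r3
2. bne.BR/add.ALU @i2+i3  | pair
3. xor.ALU @i4  | WAW r1
4. add.ALU/mul.MUL @i5+i6  | pair
5. st.MEM/xor.ALU @i7+i8  | pair
6. mulh.MUL @i9  | no-port MUL/BR
7. beq.BR/or.ALU @i10+i11  | pair
8. mul.MUL/add.ALU @i12+i13  | pair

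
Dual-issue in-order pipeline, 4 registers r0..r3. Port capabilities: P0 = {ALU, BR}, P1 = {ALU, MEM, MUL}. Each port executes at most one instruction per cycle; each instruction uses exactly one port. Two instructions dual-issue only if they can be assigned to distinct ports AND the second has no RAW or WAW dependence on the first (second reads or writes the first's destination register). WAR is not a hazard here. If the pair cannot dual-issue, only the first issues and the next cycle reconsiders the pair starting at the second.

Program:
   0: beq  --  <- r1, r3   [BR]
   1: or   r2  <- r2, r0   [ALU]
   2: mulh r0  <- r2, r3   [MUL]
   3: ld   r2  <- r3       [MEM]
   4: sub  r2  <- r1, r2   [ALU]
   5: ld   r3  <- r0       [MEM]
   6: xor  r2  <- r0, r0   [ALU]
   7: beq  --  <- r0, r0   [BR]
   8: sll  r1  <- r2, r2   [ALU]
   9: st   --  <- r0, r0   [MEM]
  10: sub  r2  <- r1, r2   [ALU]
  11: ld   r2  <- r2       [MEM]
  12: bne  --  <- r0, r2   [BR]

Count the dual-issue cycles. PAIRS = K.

t=0 i0&i1:beq.BR/or.ALU ; dual
t=1 i2:mulh.MUL ; no-port MUL/MEM
t=2 i3:ld.MEM ; RAW+WAW r2
t=3 i4&i5:sub.ALU/ld.MEM ; dual
t=4 i6&i7:xor.ALU/beq.BR ; dual
t=5 i8&i9:sll.ALU/st.MEM ; dual
t=6 i10:sub.ALU ; RAW+WAW r2
t=7 i11:ld.MEM ; RAW r2
t=8 i12:bne.BR ; tail

PAIRS = 4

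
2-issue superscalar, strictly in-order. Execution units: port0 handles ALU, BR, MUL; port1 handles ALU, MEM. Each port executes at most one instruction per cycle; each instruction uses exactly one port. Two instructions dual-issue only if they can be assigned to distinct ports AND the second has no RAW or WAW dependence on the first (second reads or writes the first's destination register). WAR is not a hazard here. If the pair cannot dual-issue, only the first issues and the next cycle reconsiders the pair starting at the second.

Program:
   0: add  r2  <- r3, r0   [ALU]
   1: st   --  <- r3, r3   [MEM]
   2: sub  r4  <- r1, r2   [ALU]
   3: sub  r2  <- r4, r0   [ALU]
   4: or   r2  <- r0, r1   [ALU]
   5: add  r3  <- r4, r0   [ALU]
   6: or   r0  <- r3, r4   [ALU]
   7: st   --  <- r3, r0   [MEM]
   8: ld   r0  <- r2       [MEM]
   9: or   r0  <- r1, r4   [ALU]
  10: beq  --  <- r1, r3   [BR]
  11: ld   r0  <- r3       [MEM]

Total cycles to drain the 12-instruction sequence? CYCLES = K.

0. add+st @i0+i1  | 2-wide
1. sub @i2  | RAW r4
2. sub @i3  | WAW r2
3. or+add @i4+i5  | 2-wide
4. or @i6  | RAW r0
5. st @i7  | no-port MEM/MEM
6. ld @i8  | WAW r0
7. or+beq @i9+i10  | 2-wide
8. ld @i11  | tail

CYCLES = 9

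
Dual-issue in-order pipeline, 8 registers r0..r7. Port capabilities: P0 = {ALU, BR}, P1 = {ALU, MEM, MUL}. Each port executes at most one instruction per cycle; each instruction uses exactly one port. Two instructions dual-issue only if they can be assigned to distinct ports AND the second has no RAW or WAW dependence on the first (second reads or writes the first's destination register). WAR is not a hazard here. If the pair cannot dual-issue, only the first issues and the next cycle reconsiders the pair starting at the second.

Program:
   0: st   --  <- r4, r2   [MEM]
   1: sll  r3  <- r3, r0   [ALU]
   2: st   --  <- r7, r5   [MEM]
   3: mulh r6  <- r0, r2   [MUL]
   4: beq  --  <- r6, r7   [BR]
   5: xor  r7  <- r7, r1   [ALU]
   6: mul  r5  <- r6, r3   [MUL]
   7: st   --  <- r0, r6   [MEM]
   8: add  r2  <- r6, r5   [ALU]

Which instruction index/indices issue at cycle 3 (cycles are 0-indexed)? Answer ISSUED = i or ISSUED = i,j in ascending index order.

[0] i0&i1  st+sll  -- 2-wide
[1] i2  st  -- no-port MEM/MUL
[2] i3  mulh  -- RAW r6
[3] i4&i5  beq+xor  -- 2-wide
[4] i6  mul  -- no-port MUL/MEM
[5] i7&i8  st+add  -- 2-wide

ISSUED = 4,5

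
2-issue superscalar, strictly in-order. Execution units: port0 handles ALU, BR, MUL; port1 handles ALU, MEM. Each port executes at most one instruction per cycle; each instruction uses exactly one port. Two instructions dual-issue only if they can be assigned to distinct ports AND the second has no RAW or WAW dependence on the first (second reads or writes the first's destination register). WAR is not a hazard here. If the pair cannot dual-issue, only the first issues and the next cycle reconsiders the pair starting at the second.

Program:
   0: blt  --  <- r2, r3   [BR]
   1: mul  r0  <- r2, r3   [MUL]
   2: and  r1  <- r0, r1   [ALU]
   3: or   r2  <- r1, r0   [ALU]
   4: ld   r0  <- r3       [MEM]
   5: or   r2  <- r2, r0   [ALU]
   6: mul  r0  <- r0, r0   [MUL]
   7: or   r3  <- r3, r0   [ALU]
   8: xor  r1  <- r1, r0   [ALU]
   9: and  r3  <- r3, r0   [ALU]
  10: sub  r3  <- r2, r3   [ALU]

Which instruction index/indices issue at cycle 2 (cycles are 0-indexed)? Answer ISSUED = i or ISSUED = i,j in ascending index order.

ISSUED = 2

  cy0 -> i0 (blt.BR) no-port BR/MUL
  cy1 -> i1 (mul.MUL) RAW r0
  cy2 -> i2 (and.ALU) RAW r1
  cy3 -> i3/i4 (or.ALU;ld.MEM) dual
  cy4 -> i5/i6 (or.ALU;mul.MUL) dual
  cy5 -> i7/i8 (or.ALU;xor.ALU) dual
  cy6 -> i9 (and.ALU) RAW+WAW r3
  cy7 -> i10 (sub.ALU) tail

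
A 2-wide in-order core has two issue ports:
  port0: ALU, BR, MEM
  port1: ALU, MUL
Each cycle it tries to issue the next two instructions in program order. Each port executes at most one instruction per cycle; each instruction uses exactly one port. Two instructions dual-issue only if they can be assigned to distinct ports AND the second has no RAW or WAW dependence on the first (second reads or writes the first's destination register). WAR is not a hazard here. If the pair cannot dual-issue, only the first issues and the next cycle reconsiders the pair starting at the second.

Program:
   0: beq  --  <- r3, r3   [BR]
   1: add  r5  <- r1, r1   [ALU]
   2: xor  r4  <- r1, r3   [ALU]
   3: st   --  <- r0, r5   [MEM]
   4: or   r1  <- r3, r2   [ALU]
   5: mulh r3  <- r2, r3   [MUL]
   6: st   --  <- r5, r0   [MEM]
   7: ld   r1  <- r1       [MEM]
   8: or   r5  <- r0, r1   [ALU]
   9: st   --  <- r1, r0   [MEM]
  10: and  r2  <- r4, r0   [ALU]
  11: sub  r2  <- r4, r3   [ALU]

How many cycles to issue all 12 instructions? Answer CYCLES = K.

c0: i0&i1 beq+add  2-wide
c1: i2&i3 xor+st  2-wide
c2: i4&i5 or+mulh  2-wide
c3: i6 st  no-port MEM/MEM
c4: i7 ld  RAW r1
c5: i8&i9 or+st  2-wide
c6: i10 and  WAW r2
c7: i11 sub  tail

CYCLES = 8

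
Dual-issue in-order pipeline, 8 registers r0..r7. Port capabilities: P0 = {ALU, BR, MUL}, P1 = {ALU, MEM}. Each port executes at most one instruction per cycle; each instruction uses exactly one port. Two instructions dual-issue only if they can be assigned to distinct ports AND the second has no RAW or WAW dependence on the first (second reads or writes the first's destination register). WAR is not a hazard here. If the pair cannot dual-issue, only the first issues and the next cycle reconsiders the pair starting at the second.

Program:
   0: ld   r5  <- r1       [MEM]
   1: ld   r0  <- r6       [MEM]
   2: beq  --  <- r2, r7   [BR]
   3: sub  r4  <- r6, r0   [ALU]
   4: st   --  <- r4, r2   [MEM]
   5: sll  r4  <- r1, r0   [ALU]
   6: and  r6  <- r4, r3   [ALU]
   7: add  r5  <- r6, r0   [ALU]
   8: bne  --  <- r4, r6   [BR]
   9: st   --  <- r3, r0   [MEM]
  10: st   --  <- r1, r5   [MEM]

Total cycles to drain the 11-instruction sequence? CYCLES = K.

CYCLES = 8

  cy0 -> i0 (ld.MEM) no-port MEM/MEM
  cy1 -> i1,i2 (ld.MEM+beq.BR) 2-wide
  cy2 -> i3 (sub.ALU) RAW r4
  cy3 -> i4,i5 (st.MEM+sll.ALU) 2-wide
  cy4 -> i6 (and.ALU) RAW r6
  cy5 -> i7,i8 (add.ALU+bne.BR) 2-wide
  cy6 -> i9 (st.MEM) no-port MEM/MEM
  cy7 -> i10 (st.MEM) tail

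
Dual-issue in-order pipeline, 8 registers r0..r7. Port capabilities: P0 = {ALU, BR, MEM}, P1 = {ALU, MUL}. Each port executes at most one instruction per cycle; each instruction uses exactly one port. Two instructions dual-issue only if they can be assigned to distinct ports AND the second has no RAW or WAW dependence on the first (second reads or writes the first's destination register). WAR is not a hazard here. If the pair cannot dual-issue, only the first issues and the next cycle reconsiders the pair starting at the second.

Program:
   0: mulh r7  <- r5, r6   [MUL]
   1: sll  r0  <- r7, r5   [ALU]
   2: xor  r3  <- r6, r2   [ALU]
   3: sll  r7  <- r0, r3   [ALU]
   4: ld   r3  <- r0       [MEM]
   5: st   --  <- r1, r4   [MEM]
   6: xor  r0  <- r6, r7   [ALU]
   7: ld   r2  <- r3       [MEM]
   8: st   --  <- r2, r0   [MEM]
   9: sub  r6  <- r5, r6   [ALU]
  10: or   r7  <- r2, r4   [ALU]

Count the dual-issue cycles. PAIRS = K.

0. mulh @i0  | RAW r7
1. sll/xor @i1,i2  | 2-wide
2. sll/ld @i3,i4  | 2-wide
3. st/xor @i5,i6  | 2-wide
4. ld @i7  | no-port MEM/MEM
5. st/sub @i8,i9  | 2-wide
6. or @i10  | tail

PAIRS = 4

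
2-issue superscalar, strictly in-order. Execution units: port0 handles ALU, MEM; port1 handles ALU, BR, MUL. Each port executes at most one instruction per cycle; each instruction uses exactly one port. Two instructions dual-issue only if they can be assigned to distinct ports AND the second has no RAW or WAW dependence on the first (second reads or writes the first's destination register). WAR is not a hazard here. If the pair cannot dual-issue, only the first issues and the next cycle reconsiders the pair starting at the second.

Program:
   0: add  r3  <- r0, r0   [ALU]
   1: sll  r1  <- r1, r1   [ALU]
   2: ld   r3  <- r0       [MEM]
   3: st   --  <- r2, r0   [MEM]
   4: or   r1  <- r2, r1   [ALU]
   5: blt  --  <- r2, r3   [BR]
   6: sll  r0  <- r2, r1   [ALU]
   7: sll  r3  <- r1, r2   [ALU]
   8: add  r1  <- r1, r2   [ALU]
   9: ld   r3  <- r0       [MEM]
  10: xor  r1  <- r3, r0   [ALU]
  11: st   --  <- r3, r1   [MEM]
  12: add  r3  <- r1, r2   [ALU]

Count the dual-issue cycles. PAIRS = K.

PAIRS = 5

c0: i0,i1 add sll  dual
c1: i2 ld  no-port MEM/MEM
c2: i3,i4 st or  dual
c3: i5,i6 blt sll  dual
c4: i7,i8 sll add  dual
c5: i9 ld  RAW r3
c6: i10 xor  RAW r1
c7: i11,i12 st add  dual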